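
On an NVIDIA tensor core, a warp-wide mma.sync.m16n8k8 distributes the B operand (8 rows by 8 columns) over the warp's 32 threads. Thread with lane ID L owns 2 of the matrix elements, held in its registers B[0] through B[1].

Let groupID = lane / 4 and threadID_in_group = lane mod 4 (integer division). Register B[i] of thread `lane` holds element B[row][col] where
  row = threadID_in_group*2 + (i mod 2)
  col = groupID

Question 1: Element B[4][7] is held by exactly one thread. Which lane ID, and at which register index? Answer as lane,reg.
30,0

c=7⇒gr=7  r=4⇒th=2,odd=0
L=7*4+2=30  i=0=0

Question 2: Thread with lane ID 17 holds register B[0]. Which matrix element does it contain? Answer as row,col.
lane 17: G=4 (17/4), T=1 (17%4)
i=0: r=1*2+0=2, c=G=4

2,4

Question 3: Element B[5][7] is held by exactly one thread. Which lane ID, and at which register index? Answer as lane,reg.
c=7⇒gr=7  r=5⇒th=2,odd=1
L=7*4+2=30  i=1=1

30,1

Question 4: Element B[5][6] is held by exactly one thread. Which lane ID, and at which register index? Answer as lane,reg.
26,1

c=6->g=6  r=5->t=2,b0=1
L=6*4+2=26  i=1=1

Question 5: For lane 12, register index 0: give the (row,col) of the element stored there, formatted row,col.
0,3

lane 12: G=3 (12/4), T=0 (12%4)
i=0: r=0*2+0=0, c=G=3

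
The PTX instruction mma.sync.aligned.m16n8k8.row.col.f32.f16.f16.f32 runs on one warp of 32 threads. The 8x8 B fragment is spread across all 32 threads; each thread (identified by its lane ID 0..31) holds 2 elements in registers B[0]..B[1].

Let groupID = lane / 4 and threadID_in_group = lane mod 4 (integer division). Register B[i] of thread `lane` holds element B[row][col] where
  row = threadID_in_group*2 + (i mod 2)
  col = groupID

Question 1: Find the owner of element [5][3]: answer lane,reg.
c=3⇒gr=3  r=5⇒th=2,odd=1
L=3*4+2=14  i=1=1

14,1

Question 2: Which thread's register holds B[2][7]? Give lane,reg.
c=7→G=7  r=2→T=1,p=0
L=7*4+1=29  i=0=0

29,0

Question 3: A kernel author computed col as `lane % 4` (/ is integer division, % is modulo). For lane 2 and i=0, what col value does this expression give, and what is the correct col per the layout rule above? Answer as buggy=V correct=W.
`lane % 4`[2,0]⇒2
2: gr=0,th=2
[0] (2*2+0,0) = (4,0)
col: 2 vs 0

buggy=2 correct=0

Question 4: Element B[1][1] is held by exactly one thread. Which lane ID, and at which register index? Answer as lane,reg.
c: 1->gid=1  r: 1->tid=0,i&1=1
L=1*4+0=4  i=1=1

4,1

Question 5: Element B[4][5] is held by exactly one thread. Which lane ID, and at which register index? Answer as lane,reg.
c=5->g=5  r=4->t=2,b0=0
L=5*4+2=22  i=0=0

22,0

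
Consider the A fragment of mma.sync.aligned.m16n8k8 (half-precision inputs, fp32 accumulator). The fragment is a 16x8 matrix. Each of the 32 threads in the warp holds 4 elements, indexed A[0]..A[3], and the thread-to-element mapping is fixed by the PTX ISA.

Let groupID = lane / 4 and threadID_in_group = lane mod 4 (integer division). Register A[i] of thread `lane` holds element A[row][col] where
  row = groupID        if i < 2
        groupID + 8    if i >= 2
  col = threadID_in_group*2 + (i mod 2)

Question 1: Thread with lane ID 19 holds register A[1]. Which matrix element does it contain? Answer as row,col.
4,7

lane 19->19/4=4, 19 mod 4=3
i=1  r:4+0->4  c:2·3+1->7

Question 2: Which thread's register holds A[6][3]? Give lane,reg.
25,1

r:6=>grp=6,rB=0  c:3=>tig=1,lo=1
L=6*4+1=25  i=0*2+1=1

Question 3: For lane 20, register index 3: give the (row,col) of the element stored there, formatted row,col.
lane 20: g=5 (20/4), t=0 (20%4)
i=3: r=5+8=13, c=0*2+1=1

13,1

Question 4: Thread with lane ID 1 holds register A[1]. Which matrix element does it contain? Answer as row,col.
L=1→G=1>>2=0, T=1&3=1
[1]→row 0+0=0  col 1·2+1=3

0,3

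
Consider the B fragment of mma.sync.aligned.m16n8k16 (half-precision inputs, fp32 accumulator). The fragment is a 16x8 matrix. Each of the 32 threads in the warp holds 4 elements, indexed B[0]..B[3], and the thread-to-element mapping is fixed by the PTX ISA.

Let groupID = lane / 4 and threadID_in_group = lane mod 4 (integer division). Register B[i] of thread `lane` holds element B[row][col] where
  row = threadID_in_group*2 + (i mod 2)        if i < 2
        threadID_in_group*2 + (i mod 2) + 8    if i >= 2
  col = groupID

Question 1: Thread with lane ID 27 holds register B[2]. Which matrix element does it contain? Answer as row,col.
14,6

lane 27: grp=6 (27/4), tig=3 (27%4)
i=2: r=3*2+0+8=14, c=grp=6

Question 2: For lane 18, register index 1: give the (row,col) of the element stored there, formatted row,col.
lane 18: G=4 (18/4), T=2 (18%4)
i=1: r=2*2+1+0=5, c=G=4

5,4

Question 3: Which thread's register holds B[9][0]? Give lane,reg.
c=0->g=0  r=9->rb=1,t=0,b0=1
L=0*4+0=0  i=1*2+1=3

0,3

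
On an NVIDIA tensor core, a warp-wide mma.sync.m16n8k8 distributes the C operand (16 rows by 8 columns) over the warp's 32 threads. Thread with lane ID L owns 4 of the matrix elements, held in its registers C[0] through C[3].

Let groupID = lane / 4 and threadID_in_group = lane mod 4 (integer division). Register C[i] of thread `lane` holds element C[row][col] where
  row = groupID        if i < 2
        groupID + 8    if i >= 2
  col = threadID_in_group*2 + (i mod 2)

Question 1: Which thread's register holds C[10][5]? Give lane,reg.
10,3

r=10→G=2,rhi=1  c=5→T=2,p=1
L=2*4+2=10  i=1*2+1=3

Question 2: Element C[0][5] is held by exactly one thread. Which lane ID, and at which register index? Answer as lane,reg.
2,1

r=0⇒gr=0,Rb=0  c=5⇒th=2,odd=1
L=0*4+2=2  i=0*2+1=1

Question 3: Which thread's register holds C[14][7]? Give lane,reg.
r=14->g=6,rb=1  c=7->t=3,b0=1
L=6*4+3=27  i=1*2+1=3

27,3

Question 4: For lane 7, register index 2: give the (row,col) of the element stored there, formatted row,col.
7: gid=1,tid=3
[2] (1+8,3*2+0) = (9,6)

9,6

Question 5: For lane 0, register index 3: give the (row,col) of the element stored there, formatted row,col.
8,1

lane 0->0/4=0, 0 mod 4=0
i=3  r:0+8->8  c:2·0+1->1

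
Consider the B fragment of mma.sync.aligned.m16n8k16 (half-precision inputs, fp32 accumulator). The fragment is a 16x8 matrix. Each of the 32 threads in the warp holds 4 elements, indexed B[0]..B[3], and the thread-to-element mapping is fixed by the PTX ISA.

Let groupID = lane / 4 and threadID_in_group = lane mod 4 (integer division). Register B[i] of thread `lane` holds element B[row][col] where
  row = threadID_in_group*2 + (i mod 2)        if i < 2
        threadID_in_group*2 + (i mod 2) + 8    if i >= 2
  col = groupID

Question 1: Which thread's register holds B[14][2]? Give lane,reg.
11,2

c=2⇒gr=2  r=14⇒Rb=1,th=3,odd=0
L=2*4+3=11  i=1*2+0=2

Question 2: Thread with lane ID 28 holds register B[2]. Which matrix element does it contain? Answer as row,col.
8,7

lane 28⇒28/4=7, 28 mod 4=0
i=2  r:2·0+0+8⇒8  c:7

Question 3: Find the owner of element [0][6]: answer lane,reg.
24,0

c=6->g=6  r=0->rb=0,t=0,b0=0
L=6*4+0=24  i=0*2+0=0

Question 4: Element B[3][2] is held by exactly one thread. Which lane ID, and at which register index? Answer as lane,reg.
9,1

c=2⇒gr=2  r=3⇒Rb=0,th=1,odd=1
L=2*4+1=9  i=0*2+1=1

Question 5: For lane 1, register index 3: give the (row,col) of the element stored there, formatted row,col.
11,0

L=1=>grp=1>>2=0, tig=1&3=1
[3]=>row 1·2+1+8=11  col grp=0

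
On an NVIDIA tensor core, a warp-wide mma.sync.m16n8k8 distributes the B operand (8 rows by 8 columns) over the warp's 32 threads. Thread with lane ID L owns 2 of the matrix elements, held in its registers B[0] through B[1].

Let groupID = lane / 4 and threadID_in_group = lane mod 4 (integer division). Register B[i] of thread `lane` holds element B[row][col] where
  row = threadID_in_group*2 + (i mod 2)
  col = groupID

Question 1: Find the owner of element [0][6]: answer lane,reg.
c=6->g=6  r=0->t=0,b0=0
L=6*4+0=24  i=0=0

24,0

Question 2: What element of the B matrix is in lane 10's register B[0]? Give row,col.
4,2

L=10→G=10>>2=2, T=10&3=2
[0]→row 2·2+0=4  col G=2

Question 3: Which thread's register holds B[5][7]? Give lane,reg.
c=7->g=7  r=5->t=2,b0=1
L=7*4+2=30  i=1=1

30,1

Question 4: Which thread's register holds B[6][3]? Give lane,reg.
15,0

c:3=>grp=3  r:6=>tig=3,lo=0
L=3*4+3=15  i=0=0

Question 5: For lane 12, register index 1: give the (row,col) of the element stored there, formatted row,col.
lane 12->12/4=3, 12 mod 4=0
i=1  r:2·0+1->1  c:3

1,3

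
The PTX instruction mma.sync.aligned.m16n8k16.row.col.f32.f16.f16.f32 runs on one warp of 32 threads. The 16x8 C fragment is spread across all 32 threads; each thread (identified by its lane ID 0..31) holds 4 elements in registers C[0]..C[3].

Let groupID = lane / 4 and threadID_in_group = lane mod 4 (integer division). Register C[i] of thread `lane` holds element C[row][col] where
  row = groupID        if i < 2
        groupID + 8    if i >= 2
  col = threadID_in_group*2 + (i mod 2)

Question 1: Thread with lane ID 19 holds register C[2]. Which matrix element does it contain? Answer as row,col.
lane 19: grp=4 (19/4), tig=3 (19%4)
i=2: r=4+8=12, c=3*2+0=6

12,6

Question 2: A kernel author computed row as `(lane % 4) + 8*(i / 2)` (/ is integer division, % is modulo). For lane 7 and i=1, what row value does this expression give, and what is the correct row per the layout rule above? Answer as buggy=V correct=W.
`(lane % 4) + 8*(i / 2)`[7,1]=>3
lane 7=>7/4=1, 7 mod 4=3
i=1  r:1+0=>1  c:2·3+1=>7
row: 3 vs 1

buggy=3 correct=1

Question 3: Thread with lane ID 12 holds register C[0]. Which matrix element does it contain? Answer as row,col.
12: G=3,T=0
[0] (3+0,0*2+0) = (3,0)

3,0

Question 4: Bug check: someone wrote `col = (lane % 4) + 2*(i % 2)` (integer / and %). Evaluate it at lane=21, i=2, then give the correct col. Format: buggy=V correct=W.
buggy=1 correct=2

`(lane % 4) + 2*(i % 2)`[21,2]⇒1
lane 21: gr=5 (21/4), th=1 (21%4)
i=2: r=5+8=13, c=1*2+0=2
col: 1 vs 2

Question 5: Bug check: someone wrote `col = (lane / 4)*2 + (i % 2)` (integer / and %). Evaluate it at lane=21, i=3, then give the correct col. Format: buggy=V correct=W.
buggy=11 correct=3

`(lane / 4)*2 + (i % 2)`[21,3]⇒11
lane 21⇒21/4=5, 21 mod 4=1
i=3  r:5+8⇒13  c:2·1+1⇒3
col: 11 vs 3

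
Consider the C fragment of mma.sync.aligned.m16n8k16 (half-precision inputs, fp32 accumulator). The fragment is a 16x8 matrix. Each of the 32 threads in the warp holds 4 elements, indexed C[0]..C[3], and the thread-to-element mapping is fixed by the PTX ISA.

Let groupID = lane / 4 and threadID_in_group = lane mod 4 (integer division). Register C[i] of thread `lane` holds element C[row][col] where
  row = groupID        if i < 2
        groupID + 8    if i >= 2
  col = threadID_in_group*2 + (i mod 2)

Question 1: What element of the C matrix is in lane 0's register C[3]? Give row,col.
lane 0: grp=0 (0/4), tig=0 (0%4)
i=3: r=0+8=8, c=0*2+1=1

8,1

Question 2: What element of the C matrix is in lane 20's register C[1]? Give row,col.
L=20=>grp=20>>2=5, tig=20&3=0
[1]=>row 5+0=5  col 0·2+1=1

5,1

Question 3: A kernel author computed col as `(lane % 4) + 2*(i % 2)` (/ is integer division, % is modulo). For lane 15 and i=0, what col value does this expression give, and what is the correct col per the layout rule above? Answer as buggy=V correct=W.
`(lane % 4) + 2*(i % 2)`[15,0]⇒3
L=15⇒gr=15>>2=3, th=15&3=3
[0]⇒row 3+0=3  col 3·2+0=6
col: 3 vs 6

buggy=3 correct=6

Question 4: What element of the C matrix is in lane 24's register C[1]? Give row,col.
lane 24→24/4=6, 24 mod 4=0
i=1  r:6+0→6  c:2·0+1→1

6,1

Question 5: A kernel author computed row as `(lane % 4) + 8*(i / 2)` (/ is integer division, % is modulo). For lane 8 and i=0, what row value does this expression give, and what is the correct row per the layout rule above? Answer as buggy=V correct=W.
buggy=0 correct=2

`(lane % 4) + 8*(i / 2)`[8,0]⇒0
8: gr=2,th=0
[0] (2+0,0*2+0) = (2,0)
row: 0 vs 2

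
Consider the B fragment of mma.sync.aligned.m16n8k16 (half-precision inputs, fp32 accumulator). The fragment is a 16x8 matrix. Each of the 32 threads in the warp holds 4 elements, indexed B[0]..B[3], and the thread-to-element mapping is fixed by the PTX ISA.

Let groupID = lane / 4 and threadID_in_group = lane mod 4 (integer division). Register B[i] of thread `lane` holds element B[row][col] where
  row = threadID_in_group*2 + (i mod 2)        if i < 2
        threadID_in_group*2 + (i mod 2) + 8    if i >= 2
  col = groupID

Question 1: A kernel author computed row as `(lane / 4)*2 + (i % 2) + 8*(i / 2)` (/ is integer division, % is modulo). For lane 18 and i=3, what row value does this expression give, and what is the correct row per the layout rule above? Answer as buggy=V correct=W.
buggy=17 correct=13

`(lane / 4)*2 + (i % 2) + 8*(i / 2)`[18,3]->17
lane 18->18/4=4, 18 mod 4=2
i=3  r:2·2+1+8->13  c:4
row: 17 vs 13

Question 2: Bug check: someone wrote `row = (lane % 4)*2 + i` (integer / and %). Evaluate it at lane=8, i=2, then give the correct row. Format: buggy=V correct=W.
`(lane % 4)*2 + i`[8,2]⇒2
lane 8: gr=2 (8/4), th=0 (8%4)
i=2: r=0*2+0+8=8, c=gr=2
row: 2 vs 8

buggy=2 correct=8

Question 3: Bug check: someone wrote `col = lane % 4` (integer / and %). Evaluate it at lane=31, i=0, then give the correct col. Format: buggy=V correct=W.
buggy=3 correct=7

`lane % 4`[31,0]⇒3
31: gr=7,th=3
[0] (3*2+0+0,7) = (6,7)
col: 3 vs 7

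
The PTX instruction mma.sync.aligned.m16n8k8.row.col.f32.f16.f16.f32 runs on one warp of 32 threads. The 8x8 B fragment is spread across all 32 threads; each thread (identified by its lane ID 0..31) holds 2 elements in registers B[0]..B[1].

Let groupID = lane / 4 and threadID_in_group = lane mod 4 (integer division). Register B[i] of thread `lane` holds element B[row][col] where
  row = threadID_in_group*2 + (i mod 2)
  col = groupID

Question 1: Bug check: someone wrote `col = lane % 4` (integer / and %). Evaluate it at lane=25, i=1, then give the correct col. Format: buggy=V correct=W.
`lane % 4`[25,1]->1
25: gid=6,tid=1
[1] (1*2+1,6) = (3,6)
col: 1 vs 6

buggy=1 correct=6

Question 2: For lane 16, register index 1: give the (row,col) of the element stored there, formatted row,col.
lane 16: grp=4 (16/4), tig=0 (16%4)
i=1: r=0*2+1=1, c=grp=4

1,4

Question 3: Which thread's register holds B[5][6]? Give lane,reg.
26,1

c:6=>grp=6  r:5=>tig=2,lo=1
L=6*4+2=26  i=1=1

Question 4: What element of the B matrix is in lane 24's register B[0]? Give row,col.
0,6

24: gid=6,tid=0
[0] (0*2+0,6) = (0,6)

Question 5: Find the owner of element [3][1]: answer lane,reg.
5,1

c: 1->gid=1  r: 3->tid=1,i&1=1
L=1*4+1=5  i=1=1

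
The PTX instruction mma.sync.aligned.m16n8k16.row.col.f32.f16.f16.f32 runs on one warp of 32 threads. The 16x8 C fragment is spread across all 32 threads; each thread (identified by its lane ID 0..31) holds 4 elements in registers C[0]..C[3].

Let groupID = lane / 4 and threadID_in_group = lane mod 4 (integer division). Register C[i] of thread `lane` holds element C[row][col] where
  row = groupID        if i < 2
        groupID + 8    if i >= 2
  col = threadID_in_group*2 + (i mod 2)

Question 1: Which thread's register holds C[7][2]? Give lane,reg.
29,0

r: 7->gid=7,r8=0  c: 2->tid=1,i&1=0
L=7*4+1=29  i=0*2+0=0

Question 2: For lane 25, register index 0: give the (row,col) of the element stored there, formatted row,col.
6,2

lane 25->25/4=6, 25 mod 4=1
i=0  r:6+0->6  c:2·1+0->2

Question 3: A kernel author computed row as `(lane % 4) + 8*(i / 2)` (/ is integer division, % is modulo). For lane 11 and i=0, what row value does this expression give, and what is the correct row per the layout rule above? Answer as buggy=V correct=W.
buggy=3 correct=2

`(lane % 4) + 8*(i / 2)`[11,0]⇒3
11: gr=2,th=3
[0] (2+0,3*2+0) = (2,6)
row: 3 vs 2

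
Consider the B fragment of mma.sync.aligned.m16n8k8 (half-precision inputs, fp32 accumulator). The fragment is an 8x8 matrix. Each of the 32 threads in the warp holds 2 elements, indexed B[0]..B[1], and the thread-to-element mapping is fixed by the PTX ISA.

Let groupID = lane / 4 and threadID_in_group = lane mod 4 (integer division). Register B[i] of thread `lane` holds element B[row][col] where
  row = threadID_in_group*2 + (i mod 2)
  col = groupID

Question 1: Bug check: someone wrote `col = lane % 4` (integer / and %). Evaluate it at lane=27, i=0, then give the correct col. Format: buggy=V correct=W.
`lane % 4`[27,0]→3
lane 27: G=6 (27/4), T=3 (27%4)
i=0: r=3*2+0=6, c=G=6
col: 3 vs 6

buggy=3 correct=6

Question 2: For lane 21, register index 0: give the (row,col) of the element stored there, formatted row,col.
lane 21: gid=5 (21/4), tid=1 (21%4)
i=0: r=1*2+0=2, c=gid=5

2,5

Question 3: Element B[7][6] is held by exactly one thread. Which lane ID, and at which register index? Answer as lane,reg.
27,1

c:6=>grp=6  r:7=>tig=3,lo=1
L=6*4+3=27  i=1=1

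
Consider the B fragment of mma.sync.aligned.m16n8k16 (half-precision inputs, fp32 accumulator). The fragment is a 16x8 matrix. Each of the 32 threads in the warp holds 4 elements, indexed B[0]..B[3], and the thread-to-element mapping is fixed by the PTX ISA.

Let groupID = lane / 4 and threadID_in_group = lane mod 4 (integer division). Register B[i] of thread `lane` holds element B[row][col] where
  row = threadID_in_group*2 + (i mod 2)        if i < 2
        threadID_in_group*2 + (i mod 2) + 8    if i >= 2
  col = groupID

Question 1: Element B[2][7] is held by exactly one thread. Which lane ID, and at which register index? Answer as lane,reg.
29,0

c: 7->gid=7  r: 2->r8=0,tid=1,i&1=0
L=7*4+1=29  i=0*2+0=0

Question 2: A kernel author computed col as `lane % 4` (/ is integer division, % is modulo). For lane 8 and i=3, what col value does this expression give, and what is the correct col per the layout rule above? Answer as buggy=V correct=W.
`lane % 4`[8,3]->0
lane 8: g=2 (8/4), t=0 (8%4)
i=3: r=0*2+1+8=9, c=g=2
col: 0 vs 2

buggy=0 correct=2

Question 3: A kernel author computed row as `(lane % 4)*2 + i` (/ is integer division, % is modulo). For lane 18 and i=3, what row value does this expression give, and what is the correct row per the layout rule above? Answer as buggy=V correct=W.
buggy=7 correct=13

`(lane % 4)*2 + i`[18,3]->7
L=18->g=18>>2=4, t=18&3=2
[3]->row 2·2+1+8=13  col g=4
row: 7 vs 13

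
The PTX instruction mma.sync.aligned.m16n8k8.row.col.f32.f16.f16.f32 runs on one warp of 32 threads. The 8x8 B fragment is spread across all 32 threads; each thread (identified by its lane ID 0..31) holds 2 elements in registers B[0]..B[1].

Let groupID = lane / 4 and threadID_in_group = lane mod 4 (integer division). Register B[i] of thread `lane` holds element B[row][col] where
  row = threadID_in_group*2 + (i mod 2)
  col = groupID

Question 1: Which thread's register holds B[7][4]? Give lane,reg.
c:4=>grp=4  r:7=>tig=3,lo=1
L=4*4+3=19  i=1=1

19,1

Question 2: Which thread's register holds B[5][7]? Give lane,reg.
c=7→G=7  r=5→T=2,p=1
L=7*4+2=30  i=1=1

30,1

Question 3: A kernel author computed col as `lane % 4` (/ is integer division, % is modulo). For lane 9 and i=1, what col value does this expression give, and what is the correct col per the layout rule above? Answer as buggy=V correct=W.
buggy=1 correct=2

`lane % 4`[9,1]->1
lane 9: g=2 (9/4), t=1 (9%4)
i=1: r=1*2+1=3, c=g=2
col: 1 vs 2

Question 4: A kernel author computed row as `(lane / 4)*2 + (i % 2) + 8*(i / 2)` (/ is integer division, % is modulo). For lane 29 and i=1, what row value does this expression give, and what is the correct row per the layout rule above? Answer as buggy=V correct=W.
buggy=15 correct=3

`(lane / 4)*2 + (i % 2) + 8*(i / 2)`[29,1]=>15
L=29=>grp=29>>2=7, tig=29&3=1
[1]=>row 1·2+1=3  col grp=7
row: 15 vs 3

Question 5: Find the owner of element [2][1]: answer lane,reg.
5,0

c=1->g=1  r=2->t=1,b0=0
L=1*4+1=5  i=0=0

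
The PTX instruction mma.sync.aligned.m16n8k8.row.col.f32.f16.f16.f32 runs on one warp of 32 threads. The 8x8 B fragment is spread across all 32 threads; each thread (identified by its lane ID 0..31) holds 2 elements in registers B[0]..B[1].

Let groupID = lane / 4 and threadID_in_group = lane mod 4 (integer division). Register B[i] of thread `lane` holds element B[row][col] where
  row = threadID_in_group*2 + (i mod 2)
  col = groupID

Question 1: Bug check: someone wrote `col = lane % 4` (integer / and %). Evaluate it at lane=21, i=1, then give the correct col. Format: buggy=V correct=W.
`lane % 4`[21,1]⇒1
21: gr=5,th=1
[1] (1*2+1,5) = (3,5)
col: 1 vs 5

buggy=1 correct=5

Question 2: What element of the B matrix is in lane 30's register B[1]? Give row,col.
5,7

L=30->g=30>>2=7, t=30&3=2
[1]->row 2·2+1=5  col g=7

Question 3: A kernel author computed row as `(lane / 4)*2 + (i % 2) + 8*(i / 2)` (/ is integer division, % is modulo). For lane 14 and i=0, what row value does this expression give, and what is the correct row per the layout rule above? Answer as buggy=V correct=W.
`(lane / 4)*2 + (i % 2) + 8*(i / 2)`[14,0]=>6
14: grp=3,tig=2
[0] (2*2+0,3) = (4,3)
row: 6 vs 4

buggy=6 correct=4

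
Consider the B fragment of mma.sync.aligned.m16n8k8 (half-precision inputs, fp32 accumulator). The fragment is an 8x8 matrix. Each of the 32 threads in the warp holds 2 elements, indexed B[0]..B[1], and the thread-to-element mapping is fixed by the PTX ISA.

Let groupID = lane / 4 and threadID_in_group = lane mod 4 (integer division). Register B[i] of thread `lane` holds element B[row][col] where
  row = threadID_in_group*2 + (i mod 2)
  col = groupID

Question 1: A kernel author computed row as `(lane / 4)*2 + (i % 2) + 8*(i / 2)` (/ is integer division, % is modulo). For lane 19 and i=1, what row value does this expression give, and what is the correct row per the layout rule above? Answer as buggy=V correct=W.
buggy=9 correct=7

`(lane / 4)*2 + (i % 2) + 8*(i / 2)`[19,1]->9
L=19->gid=19>>2=4, tid=19&3=3
[1]->row 3·2+1=7  col gid=4
row: 9 vs 7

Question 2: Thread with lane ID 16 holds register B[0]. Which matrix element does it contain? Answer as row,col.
lane 16: gr=4 (16/4), th=0 (16%4)
i=0: r=0*2+0=0, c=gr=4

0,4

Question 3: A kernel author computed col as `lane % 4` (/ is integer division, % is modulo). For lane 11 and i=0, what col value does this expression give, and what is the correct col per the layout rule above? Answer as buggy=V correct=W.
buggy=3 correct=2

`lane % 4`[11,0]->3
L=11->gid=11>>2=2, tid=11&3=3
[0]->row 3·2+0=6  col gid=2
col: 3 vs 2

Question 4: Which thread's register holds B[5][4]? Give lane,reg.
18,1

c=4→G=4  r=5→T=2,p=1
L=4*4+2=18  i=1=1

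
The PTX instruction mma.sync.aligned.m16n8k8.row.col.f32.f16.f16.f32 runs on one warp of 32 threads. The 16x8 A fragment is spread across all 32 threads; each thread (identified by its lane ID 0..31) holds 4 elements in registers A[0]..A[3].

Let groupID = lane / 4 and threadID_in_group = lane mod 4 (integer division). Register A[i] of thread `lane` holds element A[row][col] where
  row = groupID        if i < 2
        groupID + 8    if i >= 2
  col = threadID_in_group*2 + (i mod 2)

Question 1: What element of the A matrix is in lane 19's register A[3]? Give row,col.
12,7

L=19→G=19>>2=4, T=19&3=3
[3]→row 4+8=12  col 3·2+1=7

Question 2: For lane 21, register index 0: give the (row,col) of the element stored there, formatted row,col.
lane 21->21/4=5, 21 mod 4=1
i=0  r:5+0->5  c:2·1+0->2

5,2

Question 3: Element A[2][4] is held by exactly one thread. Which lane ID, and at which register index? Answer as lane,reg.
r: 2->gid=2,r8=0  c: 4->tid=2,i&1=0
L=2*4+2=10  i=0*2+0=0

10,0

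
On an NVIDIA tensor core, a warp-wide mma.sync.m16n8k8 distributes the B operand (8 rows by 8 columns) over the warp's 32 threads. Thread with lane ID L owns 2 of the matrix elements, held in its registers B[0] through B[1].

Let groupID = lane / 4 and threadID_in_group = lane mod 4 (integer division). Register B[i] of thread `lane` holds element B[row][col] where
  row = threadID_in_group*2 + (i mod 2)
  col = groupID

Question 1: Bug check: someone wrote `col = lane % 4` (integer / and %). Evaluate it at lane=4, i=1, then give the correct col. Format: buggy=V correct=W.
`lane % 4`[4,1]⇒0
L=4⇒gr=4>>2=1, th=4&3=0
[1]⇒row 0·2+1=1  col gr=1
col: 0 vs 1

buggy=0 correct=1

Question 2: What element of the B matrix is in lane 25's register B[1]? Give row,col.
3,6

25: gid=6,tid=1
[1] (1*2+1,6) = (3,6)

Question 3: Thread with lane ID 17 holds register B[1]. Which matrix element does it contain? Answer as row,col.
3,4

17: g=4,t=1
[1] (1*2+1,4) = (3,4)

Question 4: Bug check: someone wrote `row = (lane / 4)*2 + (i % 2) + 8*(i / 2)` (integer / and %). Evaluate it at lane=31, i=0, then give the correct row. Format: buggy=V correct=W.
buggy=14 correct=6

`(lane / 4)*2 + (i % 2) + 8*(i / 2)`[31,0]⇒14
lane 31: gr=7 (31/4), th=3 (31%4)
i=0: r=3*2+0=6, c=gr=7
row: 14 vs 6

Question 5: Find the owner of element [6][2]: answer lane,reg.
11,0

c: 2->gid=2  r: 6->tid=3,i&1=0
L=2*4+3=11  i=0=0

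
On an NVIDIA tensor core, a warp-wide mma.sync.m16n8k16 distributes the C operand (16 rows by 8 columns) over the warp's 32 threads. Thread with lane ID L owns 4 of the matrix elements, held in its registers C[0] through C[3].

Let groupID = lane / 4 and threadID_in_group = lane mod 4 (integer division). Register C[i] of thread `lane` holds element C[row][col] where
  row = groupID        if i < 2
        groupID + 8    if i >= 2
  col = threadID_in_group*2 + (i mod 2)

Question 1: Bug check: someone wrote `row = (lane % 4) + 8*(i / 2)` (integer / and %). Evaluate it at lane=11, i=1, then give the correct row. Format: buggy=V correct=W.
`(lane % 4) + 8*(i / 2)`[11,1]->3
L=11->g=11>>2=2, t=11&3=3
[1]->row 2+0=2  col 3·2+1=7
row: 3 vs 2

buggy=3 correct=2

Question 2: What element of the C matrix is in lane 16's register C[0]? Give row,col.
L=16⇒gr=16>>2=4, th=16&3=0
[0]⇒row 4+0=4  col 0·2+0=0

4,0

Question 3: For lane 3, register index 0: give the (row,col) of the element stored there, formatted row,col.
0,6

3: G=0,T=3
[0] (0+0,3*2+0) = (0,6)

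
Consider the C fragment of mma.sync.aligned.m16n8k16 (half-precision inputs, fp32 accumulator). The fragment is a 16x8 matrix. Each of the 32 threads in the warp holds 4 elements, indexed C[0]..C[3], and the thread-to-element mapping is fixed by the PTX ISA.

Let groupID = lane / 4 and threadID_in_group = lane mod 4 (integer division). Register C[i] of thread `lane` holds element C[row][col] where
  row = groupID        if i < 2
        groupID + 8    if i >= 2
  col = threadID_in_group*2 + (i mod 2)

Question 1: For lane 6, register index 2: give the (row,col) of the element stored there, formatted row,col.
9,4

lane 6: gr=1 (6/4), th=2 (6%4)
i=2: r=1+8=9, c=2*2+0=4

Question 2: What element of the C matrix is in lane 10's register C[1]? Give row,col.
2,5

10: grp=2,tig=2
[1] (2+0,2*2+1) = (2,5)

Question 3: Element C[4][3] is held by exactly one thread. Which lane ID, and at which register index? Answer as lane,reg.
17,1

r=4⇒gr=4,Rb=0  c=3⇒th=1,odd=1
L=4*4+1=17  i=0*2+1=1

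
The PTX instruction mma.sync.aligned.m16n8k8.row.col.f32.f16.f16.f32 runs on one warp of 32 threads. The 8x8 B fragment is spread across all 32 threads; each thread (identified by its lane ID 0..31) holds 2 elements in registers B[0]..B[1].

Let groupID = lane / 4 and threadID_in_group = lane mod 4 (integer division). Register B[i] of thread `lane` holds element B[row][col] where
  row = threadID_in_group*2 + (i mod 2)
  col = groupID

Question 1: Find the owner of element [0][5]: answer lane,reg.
20,0

c=5⇒gr=5  r=0⇒th=0,odd=0
L=5*4+0=20  i=0=0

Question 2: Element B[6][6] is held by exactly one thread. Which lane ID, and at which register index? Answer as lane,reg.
27,0

c=6→G=6  r=6→T=3,p=0
L=6*4+3=27  i=0=0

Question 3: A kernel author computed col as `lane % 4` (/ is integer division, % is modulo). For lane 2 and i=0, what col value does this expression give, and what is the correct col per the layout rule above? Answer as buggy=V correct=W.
buggy=2 correct=0

`lane % 4`[2,0]=>2
2: grp=0,tig=2
[0] (2*2+0,0) = (4,0)
col: 2 vs 0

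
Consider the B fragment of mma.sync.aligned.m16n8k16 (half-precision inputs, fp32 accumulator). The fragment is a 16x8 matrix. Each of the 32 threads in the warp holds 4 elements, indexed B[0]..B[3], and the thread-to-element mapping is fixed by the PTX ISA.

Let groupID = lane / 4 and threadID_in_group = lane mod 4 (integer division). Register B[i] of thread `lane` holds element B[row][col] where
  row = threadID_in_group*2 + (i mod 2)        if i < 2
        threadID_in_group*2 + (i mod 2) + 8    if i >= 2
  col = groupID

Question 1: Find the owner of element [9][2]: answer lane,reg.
c:2=>grp=2  r:9=>rB=1,tig=0,lo=1
L=2*4+0=8  i=1*2+1=3

8,3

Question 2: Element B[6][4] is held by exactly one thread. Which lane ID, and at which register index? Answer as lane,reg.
19,0

c=4→G=4  r=6→rhi=0,T=3,p=0
L=4*4+3=19  i=0*2+0=0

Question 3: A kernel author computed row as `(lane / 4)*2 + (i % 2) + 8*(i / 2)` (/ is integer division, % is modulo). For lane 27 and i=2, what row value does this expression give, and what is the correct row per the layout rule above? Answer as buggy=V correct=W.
buggy=20 correct=14

`(lane / 4)*2 + (i % 2) + 8*(i / 2)`[27,2]⇒20
lane 27⇒27/4=6, 27 mod 4=3
i=2  r:2·3+0+8⇒14  c:6
row: 20 vs 14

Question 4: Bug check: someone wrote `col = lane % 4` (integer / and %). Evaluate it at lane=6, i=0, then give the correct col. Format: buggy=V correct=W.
buggy=2 correct=1

`lane % 4`[6,0]->2
lane 6->6/4=1, 6 mod 4=2
i=0  r:2·2+0+0->4  c:1
col: 2 vs 1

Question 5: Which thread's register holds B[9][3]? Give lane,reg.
c: 3->gid=3  r: 9->r8=1,tid=0,i&1=1
L=3*4+0=12  i=1*2+1=3

12,3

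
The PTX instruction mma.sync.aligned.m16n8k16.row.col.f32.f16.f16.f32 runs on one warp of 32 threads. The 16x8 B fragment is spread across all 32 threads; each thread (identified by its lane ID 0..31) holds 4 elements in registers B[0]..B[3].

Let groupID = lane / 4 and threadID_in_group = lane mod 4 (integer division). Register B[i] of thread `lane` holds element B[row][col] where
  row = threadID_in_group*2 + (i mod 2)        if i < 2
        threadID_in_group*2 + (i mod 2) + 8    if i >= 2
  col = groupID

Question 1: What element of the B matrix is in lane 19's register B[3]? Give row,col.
lane 19->19/4=4, 19 mod 4=3
i=3  r:2·3+1+8->15  c:4

15,4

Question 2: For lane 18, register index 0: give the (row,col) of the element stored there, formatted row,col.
4,4

lane 18⇒18/4=4, 18 mod 4=2
i=0  r:2·2+0+0⇒4  c:4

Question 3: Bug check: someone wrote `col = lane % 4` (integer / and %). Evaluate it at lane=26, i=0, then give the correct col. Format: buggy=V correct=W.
`lane % 4`[26,0]→2
lane 26→26/4=6, 26 mod 4=2
i=0  r:2·2+0+0→4  c:6
col: 2 vs 6

buggy=2 correct=6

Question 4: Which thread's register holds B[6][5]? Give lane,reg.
c=5⇒gr=5  r=6⇒Rb=0,th=3,odd=0
L=5*4+3=23  i=0*2+0=0

23,0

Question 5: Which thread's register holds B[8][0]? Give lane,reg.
0,2

c: 0->gid=0  r: 8->r8=1,tid=0,i&1=0
L=0*4+0=0  i=1*2+0=2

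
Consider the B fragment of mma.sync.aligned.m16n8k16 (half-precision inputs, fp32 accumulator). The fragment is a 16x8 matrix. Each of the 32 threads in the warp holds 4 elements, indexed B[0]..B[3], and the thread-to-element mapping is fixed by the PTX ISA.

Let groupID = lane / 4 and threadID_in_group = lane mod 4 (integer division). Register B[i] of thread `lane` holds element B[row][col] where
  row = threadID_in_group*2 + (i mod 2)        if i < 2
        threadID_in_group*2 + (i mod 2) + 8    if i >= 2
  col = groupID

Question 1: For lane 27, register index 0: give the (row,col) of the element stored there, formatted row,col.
6,6

L=27=>grp=27>>2=6, tig=27&3=3
[0]=>row 3·2+0+0=6  col grp=6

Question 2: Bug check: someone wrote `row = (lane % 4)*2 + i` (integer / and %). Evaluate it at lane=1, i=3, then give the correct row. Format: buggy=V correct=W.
buggy=5 correct=11

`(lane % 4)*2 + i`[1,3]=>5
L=1=>grp=1>>2=0, tig=1&3=1
[3]=>row 1·2+1+8=11  col grp=0
row: 5 vs 11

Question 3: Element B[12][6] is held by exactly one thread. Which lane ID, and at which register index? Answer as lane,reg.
c:6=>grp=6  r:12=>rB=1,tig=2,lo=0
L=6*4+2=26  i=1*2+0=2

26,2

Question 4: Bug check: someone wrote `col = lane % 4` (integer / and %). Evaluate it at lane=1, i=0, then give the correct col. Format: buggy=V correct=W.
`lane % 4`[1,0]=>1
1: grp=0,tig=1
[0] (1*2+0+0,0) = (2,0)
col: 1 vs 0

buggy=1 correct=0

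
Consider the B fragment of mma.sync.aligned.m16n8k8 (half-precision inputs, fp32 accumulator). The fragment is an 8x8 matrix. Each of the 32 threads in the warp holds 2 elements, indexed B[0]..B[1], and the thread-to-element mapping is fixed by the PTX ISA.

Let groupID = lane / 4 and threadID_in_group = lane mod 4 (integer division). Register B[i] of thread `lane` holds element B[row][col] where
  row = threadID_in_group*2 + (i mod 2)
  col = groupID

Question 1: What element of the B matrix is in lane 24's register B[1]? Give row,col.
L=24->gid=24>>2=6, tid=24&3=0
[1]->row 0·2+1=1  col gid=6

1,6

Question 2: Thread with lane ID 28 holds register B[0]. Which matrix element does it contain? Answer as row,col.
lane 28⇒28/4=7, 28 mod 4=0
i=0  r:2·0+0⇒0  c:7

0,7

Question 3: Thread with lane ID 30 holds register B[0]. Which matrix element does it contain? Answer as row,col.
4,7

lane 30→30/4=7, 30 mod 4=2
i=0  r:2·2+0→4  c:7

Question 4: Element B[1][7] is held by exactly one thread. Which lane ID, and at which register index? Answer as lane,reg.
c=7⇒gr=7  r=1⇒th=0,odd=1
L=7*4+0=28  i=1=1

28,1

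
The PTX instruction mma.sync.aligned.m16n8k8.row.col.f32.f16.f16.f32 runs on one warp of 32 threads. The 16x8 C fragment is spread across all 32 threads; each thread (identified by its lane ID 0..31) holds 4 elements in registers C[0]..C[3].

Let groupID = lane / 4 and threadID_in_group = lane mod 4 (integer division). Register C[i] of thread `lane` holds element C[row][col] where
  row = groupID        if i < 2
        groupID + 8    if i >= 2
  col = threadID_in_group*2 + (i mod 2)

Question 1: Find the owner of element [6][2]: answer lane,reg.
25,0

r=6⇒gr=6,Rb=0  c=2⇒th=1,odd=0
L=6*4+1=25  i=0*2+0=0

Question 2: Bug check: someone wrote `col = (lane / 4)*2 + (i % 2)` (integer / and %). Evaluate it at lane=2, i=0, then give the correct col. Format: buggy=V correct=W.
buggy=0 correct=4

`(lane / 4)*2 + (i % 2)`[2,0]⇒0
L=2⇒gr=2>>2=0, th=2&3=2
[0]⇒row 0+0=0  col 2·2+0=4
col: 0 vs 4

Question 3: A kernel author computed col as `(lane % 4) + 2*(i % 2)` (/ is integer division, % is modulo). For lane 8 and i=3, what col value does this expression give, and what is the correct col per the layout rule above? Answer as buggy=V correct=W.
buggy=2 correct=1

`(lane % 4) + 2*(i % 2)`[8,3]->2
8: g=2,t=0
[3] (2+8,0*2+1) = (10,1)
col: 2 vs 1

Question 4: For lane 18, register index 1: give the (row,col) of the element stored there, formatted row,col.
lane 18: g=4 (18/4), t=2 (18%4)
i=1: r=4+0=4, c=2*2+1=5

4,5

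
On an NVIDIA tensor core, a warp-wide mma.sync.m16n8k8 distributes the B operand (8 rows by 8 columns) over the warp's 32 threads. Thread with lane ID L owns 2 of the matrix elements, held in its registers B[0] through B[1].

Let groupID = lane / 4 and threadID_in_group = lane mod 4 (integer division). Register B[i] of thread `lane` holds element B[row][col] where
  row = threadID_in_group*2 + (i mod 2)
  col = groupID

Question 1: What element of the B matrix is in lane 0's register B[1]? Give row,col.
L=0→G=0>>2=0, T=0&3=0
[1]→row 0·2+1=1  col G=0

1,0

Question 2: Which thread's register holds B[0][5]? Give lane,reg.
20,0

c: 5->gid=5  r: 0->tid=0,i&1=0
L=5*4+0=20  i=0=0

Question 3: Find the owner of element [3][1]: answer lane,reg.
5,1

c=1→G=1  r=3→T=1,p=1
L=1*4+1=5  i=1=1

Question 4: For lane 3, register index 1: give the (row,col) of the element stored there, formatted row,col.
lane 3->3/4=0, 3 mod 4=3
i=1  r:2·3+1->7  c:0

7,0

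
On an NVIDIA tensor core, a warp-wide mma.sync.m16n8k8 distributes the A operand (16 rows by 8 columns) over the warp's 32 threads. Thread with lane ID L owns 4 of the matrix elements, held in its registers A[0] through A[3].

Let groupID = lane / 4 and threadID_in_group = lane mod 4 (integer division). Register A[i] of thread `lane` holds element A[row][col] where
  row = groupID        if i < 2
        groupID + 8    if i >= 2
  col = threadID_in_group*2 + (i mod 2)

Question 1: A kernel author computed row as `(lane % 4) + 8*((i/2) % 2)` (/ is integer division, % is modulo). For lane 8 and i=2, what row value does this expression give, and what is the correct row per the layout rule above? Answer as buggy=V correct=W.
`(lane % 4) + 8*((i/2) % 2)`[8,2]=>8
L=8=>grp=8>>2=2, tig=8&3=0
[2]=>row 2+8=10  col 0·2+0=0
row: 8 vs 10

buggy=8 correct=10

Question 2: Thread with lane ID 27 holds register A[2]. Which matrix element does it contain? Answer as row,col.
14,6

lane 27: grp=6 (27/4), tig=3 (27%4)
i=2: r=6+8=14, c=3*2+0=6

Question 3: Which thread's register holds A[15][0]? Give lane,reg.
28,2

r=15→G=7,rhi=1  c=0→T=0,p=0
L=7*4+0=28  i=1*2+0=2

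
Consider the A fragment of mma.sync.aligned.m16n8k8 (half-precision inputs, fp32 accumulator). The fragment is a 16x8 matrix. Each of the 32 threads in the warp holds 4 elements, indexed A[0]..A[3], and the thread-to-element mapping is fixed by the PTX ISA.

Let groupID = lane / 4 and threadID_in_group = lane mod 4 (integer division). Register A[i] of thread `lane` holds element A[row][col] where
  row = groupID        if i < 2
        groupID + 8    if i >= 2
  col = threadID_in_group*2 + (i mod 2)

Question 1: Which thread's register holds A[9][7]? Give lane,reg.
r:9=>grp=1,rB=1  c:7=>tig=3,lo=1
L=1*4+3=7  i=1*2+1=3

7,3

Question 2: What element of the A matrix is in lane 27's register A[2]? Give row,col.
14,6

L=27->gid=27>>2=6, tid=27&3=3
[2]->row 6+8=14  col 3·2+0=6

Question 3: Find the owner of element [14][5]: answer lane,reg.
26,3

r:14=>grp=6,rB=1  c:5=>tig=2,lo=1
L=6*4+2=26  i=1*2+1=3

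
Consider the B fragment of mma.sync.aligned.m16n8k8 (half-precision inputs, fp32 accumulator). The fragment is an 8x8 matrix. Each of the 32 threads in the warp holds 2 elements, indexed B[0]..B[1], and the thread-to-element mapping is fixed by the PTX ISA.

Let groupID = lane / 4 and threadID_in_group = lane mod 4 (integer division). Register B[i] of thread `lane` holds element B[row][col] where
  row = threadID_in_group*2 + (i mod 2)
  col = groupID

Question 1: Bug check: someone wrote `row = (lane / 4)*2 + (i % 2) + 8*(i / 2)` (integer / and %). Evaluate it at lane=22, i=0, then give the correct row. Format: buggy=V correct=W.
buggy=10 correct=4

`(lane / 4)*2 + (i % 2) + 8*(i / 2)`[22,0]->10
lane 22: g=5 (22/4), t=2 (22%4)
i=0: r=2*2+0=4, c=g=5
row: 10 vs 4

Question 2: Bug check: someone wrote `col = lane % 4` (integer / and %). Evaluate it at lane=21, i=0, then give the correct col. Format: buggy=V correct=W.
buggy=1 correct=5

`lane % 4`[21,0]→1
L=21→G=21>>2=5, T=21&3=1
[0]→row 1·2+0=2  col G=5
col: 1 vs 5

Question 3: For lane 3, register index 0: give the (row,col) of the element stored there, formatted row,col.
6,0

L=3->g=3>>2=0, t=3&3=3
[0]->row 3·2+0=6  col g=0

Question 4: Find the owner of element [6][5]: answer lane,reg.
c:5=>grp=5  r:6=>tig=3,lo=0
L=5*4+3=23  i=0=0

23,0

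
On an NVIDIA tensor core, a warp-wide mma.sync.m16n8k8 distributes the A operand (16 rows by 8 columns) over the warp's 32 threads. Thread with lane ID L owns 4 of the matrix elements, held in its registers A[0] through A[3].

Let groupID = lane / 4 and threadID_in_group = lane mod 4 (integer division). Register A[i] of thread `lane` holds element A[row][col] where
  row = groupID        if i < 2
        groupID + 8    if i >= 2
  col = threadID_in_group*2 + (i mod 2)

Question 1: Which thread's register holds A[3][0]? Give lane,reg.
r=3->g=3,rb=0  c=0->t=0,b0=0
L=3*4+0=12  i=0*2+0=0

12,0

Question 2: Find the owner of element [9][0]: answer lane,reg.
4,2

r=9→G=1,rhi=1  c=0→T=0,p=0
L=1*4+0=4  i=1*2+0=2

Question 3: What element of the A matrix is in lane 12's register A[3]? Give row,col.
11,1

lane 12→12/4=3, 12 mod 4=0
i=3  r:3+8→11  c:2·0+1→1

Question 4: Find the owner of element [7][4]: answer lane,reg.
30,0

r:7=>grp=7,rB=0  c:4=>tig=2,lo=0
L=7*4+2=30  i=0*2+0=0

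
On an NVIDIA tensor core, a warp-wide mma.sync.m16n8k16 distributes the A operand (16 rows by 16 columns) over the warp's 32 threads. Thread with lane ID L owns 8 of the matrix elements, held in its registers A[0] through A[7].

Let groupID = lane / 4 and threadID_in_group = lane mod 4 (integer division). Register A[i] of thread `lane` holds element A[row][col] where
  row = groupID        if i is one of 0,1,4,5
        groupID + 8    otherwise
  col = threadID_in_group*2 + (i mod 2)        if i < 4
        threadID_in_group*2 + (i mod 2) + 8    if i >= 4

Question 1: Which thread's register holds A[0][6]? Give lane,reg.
r: 0->gid=0,r8=0  c: 6->c8=0,tid=3,i&1=0
L=0*4+3=3  i=0*4+0*2+0=0

3,0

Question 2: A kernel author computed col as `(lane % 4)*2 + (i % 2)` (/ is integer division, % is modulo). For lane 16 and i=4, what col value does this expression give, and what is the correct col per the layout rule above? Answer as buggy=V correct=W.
buggy=0 correct=8

`(lane % 4)*2 + (i % 2)`[16,4]=>0
16: grp=4,tig=0
[4] (4+0,0*2+0+8) = (4,8)
col: 0 vs 8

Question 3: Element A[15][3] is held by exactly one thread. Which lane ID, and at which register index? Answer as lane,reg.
r=15⇒gr=7,Rb=1  c=3⇒Cb=0,th=1,odd=1
L=7*4+1=29  i=0*4+1*2+1=3

29,3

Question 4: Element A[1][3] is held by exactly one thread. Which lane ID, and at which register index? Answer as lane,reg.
5,1

r=1->g=1,rb=0  c=3->cb=0,t=1,b0=1
L=1*4+1=5  i=0*4+0*2+1=1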